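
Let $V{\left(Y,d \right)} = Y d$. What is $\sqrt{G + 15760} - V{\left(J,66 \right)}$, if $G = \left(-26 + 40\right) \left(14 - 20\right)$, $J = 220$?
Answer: $-14520 + 2 \sqrt{3919} \approx -14395.0$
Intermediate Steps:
$G = -84$ ($G = 14 \left(14 - 20\right) = 14 \left(-6\right) = -84$)
$\sqrt{G + 15760} - V{\left(J,66 \right)} = \sqrt{-84 + 15760} - 220 \cdot 66 = \sqrt{15676} - 14520 = 2 \sqrt{3919} - 14520 = -14520 + 2 \sqrt{3919}$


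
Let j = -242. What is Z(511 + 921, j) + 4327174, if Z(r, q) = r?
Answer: 4328606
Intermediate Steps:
Z(511 + 921, j) + 4327174 = (511 + 921) + 4327174 = 1432 + 4327174 = 4328606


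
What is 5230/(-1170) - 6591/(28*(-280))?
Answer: -3329173/917280 ≈ -3.6294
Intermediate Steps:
5230/(-1170) - 6591/(28*(-280)) = 5230*(-1/1170) - 6591/(-7840) = -523/117 - 6591*(-1/7840) = -523/117 + 6591/7840 = -3329173/917280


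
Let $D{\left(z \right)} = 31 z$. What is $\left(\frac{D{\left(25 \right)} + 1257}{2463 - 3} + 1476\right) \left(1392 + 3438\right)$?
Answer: $\frac{292455856}{41} \approx 7.1331 \cdot 10^{6}$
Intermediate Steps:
$\left(\frac{D{\left(25 \right)} + 1257}{2463 - 3} + 1476\right) \left(1392 + 3438\right) = \left(\frac{31 \cdot 25 + 1257}{2463 - 3} + 1476\right) \left(1392 + 3438\right) = \left(\frac{775 + 1257}{2460} + 1476\right) 4830 = \left(2032 \cdot \frac{1}{2460} + 1476\right) 4830 = \left(\frac{508}{615} + 1476\right) 4830 = \frac{908248}{615} \cdot 4830 = \frac{292455856}{41}$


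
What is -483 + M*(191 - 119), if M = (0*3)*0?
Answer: -483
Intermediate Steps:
M = 0 (M = 0*0 = 0)
-483 + M*(191 - 119) = -483 + 0*(191 - 119) = -483 + 0*72 = -483 + 0 = -483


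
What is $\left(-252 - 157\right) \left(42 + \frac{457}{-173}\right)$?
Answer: $- \frac{2784881}{173} \approx -16098.0$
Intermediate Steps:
$\left(-252 - 157\right) \left(42 + \frac{457}{-173}\right) = - 409 \left(42 + 457 \left(- \frac{1}{173}\right)\right) = - 409 \left(42 - \frac{457}{173}\right) = \left(-409\right) \frac{6809}{173} = - \frac{2784881}{173}$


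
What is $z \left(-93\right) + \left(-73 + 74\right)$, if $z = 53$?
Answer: $-4928$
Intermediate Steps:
$z \left(-93\right) + \left(-73 + 74\right) = 53 \left(-93\right) + \left(-73 + 74\right) = -4929 + 1 = -4928$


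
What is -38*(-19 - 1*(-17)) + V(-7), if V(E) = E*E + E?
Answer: 118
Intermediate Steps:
V(E) = E + E**2 (V(E) = E**2 + E = E + E**2)
-38*(-19 - 1*(-17)) + V(-7) = -38*(-19 - 1*(-17)) - 7*(1 - 7) = -38*(-19 + 17) - 7*(-6) = -38*(-2) + 42 = 76 + 42 = 118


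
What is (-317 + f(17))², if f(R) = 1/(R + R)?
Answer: 116143729/1156 ≈ 1.0047e+5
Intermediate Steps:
f(R) = 1/(2*R)
(-317 + f(17))² = (-317 + (½)/17)² = (-317 + (½)*(1/17))² = (-317 + 1/34)² = (-10777/34)² = 116143729/1156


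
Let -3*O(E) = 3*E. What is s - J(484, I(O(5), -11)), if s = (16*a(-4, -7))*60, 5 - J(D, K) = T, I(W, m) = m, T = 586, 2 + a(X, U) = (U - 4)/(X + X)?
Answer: -19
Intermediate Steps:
O(E) = -E
a(X, U) = -2 + (-4 + U)/(2*X) (a(X, U) = -2 + (U - 4)/(X + X) = -2 + (-4 + U)/((2*X)) = -2 + (-4 + U)*(1/(2*X)) = -2 + (-4 + U)/(2*X))
J(D, K) = -581 (J(D, K) = 5 - 1*586 = 5 - 586 = -581)
s = -600 (s = (16*((½)*(-4 - 7 - 4*(-4))/(-4)))*60 = (16*((½)*(-¼)*(-4 - 7 + 16)))*60 = (16*((½)*(-¼)*5))*60 = (16*(-5/8))*60 = -10*60 = -600)
s - J(484, I(O(5), -11)) = -600 - 1*(-581) = -600 + 581 = -19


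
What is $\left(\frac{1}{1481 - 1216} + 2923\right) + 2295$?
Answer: $\frac{1382771}{265} \approx 5218.0$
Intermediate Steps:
$\left(\frac{1}{1481 - 1216} + 2923\right) + 2295 = \left(\frac{1}{265} + 2923\right) + 2295 = \frac{774596}{265} + 2295 = \frac{1382771}{265}$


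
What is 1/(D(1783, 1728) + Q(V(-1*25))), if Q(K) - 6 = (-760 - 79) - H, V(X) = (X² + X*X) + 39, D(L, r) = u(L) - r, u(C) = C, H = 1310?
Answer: -1/2088 ≈ -0.00047893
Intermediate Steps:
D(L, r) = L - r
V(X) = 39 + 2*X² (V(X) = (X² + X²) + 39 = 2*X² + 39 = 39 + 2*X²)
Q(K) = -2143 (Q(K) = 6 + ((-760 - 79) - 1*1310) = 6 + (-839 - 1310) = 6 - 2149 = -2143)
1/(D(1783, 1728) + Q(V(-1*25))) = 1/((1783 - 1*1728) - 2143) = 1/((1783 - 1728) - 2143) = 1/(55 - 2143) = 1/(-2088) = -1/2088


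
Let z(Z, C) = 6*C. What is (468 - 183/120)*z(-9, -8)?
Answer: -111954/5 ≈ -22391.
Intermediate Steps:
(468 - 183/120)*z(-9, -8) = (468 - 183/120)*(6*(-8)) = (468 - 183*1/120)*(-48) = (468 - 61/40)*(-48) = (18659/40)*(-48) = -111954/5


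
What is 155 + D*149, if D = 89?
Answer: 13416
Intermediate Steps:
155 + D*149 = 155 + 89*149 = 155 + 13261 = 13416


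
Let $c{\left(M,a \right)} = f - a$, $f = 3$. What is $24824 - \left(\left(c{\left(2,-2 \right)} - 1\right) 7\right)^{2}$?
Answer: $24040$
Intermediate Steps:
$c{\left(M,a \right)} = 3 - a$
$24824 - \left(\left(c{\left(2,-2 \right)} - 1\right) 7\right)^{2} = 24824 - \left(\left(\left(3 - -2\right) - 1\right) 7\right)^{2} = 24824 - \left(\left(\left(3 + 2\right) - 1\right) 7\right)^{2} = 24824 - \left(\left(5 - 1\right) 7\right)^{2} = 24824 - \left(4 \cdot 7\right)^{2} = 24824 - 28^{2} = 24824 - 784 = 24040$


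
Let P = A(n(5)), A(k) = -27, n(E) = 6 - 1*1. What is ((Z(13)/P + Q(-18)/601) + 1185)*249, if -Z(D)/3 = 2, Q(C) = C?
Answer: 532088515/1803 ≈ 2.9511e+5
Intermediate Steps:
n(E) = 5 (n(E) = 6 - 1 = 5)
Z(D) = -6 (Z(D) = -3*2 = -6)
P = -27
((Z(13)/P + Q(-18)/601) + 1185)*249 = ((-6/(-27) - 18/601) + 1185)*249 = ((-6*(-1/27) - 18*1/601) + 1185)*249 = ((2/9 - 18/601) + 1185)*249 = (1040/5409 + 1185)*249 = (6410705/5409)*249 = 532088515/1803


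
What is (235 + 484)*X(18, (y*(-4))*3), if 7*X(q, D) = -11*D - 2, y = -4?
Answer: -381070/7 ≈ -54439.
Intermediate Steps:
X(q, D) = -2/7 - 11*D/7 (X(q, D) = (-11*D - 2)/7 = (-2 - 11*D)/7 = -2/7 - 11*D/7)
(235 + 484)*X(18, (y*(-4))*3) = (235 + 484)*(-2/7 - 11*(-4*(-4))*3/7) = 719*(-2/7 - 176*3/7) = 719*(-2/7 - 11/7*48) = 719*(-2/7 - 528/7) = 719*(-530/7) = -381070/7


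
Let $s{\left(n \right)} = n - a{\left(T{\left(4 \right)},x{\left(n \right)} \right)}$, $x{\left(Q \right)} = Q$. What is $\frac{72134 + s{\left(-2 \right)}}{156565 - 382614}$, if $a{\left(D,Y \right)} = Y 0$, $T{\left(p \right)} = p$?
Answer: $- \frac{72132}{226049} \approx -0.3191$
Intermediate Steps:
$a{\left(D,Y \right)} = 0$
$s{\left(n \right)} = n$ ($s{\left(n \right)} = n - 0 = n + 0 = n$)
$\frac{72134 + s{\left(-2 \right)}}{156565 - 382614} = \frac{72134 - 2}{156565 - 382614} = \frac{72132}{-226049} = 72132 \left(- \frac{1}{226049}\right) = - \frac{72132}{226049}$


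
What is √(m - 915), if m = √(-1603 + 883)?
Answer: √(-915 + 12*I*√5) ≈ 0.4435 + 30.252*I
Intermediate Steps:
m = 12*I*√5 (m = √(-720) = 12*I*√5 ≈ 26.833*I)
√(m - 915) = √(12*I*√5 - 915) = √(-915 + 12*I*√5)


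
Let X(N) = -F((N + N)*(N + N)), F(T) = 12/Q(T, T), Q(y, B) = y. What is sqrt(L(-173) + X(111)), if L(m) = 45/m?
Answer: 2*I*sqrt(24002193)/19203 ≈ 0.51025*I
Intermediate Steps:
F(T) = 12/T
X(N) = -3/N**2 (X(N) = -12/((N + N)*(N + N)) = -12/((2*N)*(2*N)) = -12/(4*N**2) = -12*1/(4*N**2) = -3/N**2)
sqrt(L(-173) + X(111)) = sqrt(45/(-173) - 3/111**2) = sqrt(45*(-1/173) - 3*1/12321) = sqrt(-45/173 - 1/4107) = sqrt(-184988/710511) = 2*I*sqrt(24002193)/19203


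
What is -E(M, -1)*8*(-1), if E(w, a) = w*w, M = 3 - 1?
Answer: 32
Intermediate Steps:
M = 2
E(w, a) = w²
-E(M, -1)*8*(-1) = -2²*8*(-1) = -4*8*(-1) = -32*(-1) = -1*(-32) = 32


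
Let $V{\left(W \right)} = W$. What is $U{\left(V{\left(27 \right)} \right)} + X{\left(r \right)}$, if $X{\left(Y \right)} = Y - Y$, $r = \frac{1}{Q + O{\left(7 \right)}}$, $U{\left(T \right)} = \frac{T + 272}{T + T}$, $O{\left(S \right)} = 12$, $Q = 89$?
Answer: $\frac{299}{54} \approx 5.537$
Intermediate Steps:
$U{\left(T \right)} = \frac{272 + T}{2 T}$
$r = \frac{1}{101}$ ($r = \frac{1}{89 + 12} = \frac{1}{101} \approx 0.009901$)
$X{\left(Y \right)} = 0$
$U{\left(V{\left(27 \right)} \right)} + X{\left(r \right)} = \frac{272 + 27}{2 \cdot 27} + 0 = \frac{1}{2} \cdot \frac{1}{27} \cdot 299 + 0 = \frac{299}{54} + 0 = \frac{299}{54}$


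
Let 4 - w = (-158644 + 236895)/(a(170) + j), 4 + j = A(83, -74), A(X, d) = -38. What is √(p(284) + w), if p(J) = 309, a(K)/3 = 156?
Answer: √23467062/426 ≈ 11.372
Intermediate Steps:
a(K) = 468 (a(K) = 3*156 = 468)
j = -42 (j = -4 - 38 = -42)
w = -76547/426 (w = 4 - (-158644 + 236895)/(468 - 42) = 4 - 78251/426 = -76547/426 ≈ -179.69)
√(p(284) + w) = √(309 - 76547/426) = √(55087/426) = √23467062/426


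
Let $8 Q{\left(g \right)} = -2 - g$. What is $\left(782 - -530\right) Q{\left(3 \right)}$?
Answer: $-820$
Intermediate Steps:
$Q{\left(g \right)} = - \frac{1}{4} - \frac{g}{8}$ ($Q{\left(g \right)} = \frac{-2 - g}{8} = - \frac{1}{4} - \frac{g}{8}$)
$\left(782 - -530\right) Q{\left(3 \right)} = \left(782 - -530\right) \left(- \frac{1}{4} - \frac{3}{8}\right) = \left(782 + 530\right) \left(- \frac{1}{4} - \frac{3}{8}\right) = 1312 \left(- \frac{5}{8}\right) = -820$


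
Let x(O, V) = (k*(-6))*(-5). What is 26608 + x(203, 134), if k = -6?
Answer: 26428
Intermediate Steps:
x(O, V) = -180 (x(O, V) = -6*(-6)*(-5) = 36*(-5) = -180)
26608 + x(203, 134) = 26608 - 180 = 26428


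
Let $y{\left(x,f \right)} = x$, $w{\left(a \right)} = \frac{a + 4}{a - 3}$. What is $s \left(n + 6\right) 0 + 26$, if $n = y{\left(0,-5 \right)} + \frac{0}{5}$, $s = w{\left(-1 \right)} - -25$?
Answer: $26$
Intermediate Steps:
$w{\left(a \right)} = \frac{4 + a}{-3 + a}$
$s = \frac{97}{4}$ ($s = \frac{4 - 1}{-3 - 1} - -25 = \frac{1}{-4} \cdot 3 + 25 = \left(- \frac{1}{4}\right) 3 + 25 = - \frac{3}{4} + 25 = \frac{97}{4} \approx 24.25$)
$n = 0$ ($n = 0 + \frac{0}{5} = 0 + 0 \cdot \frac{1}{5} = 0 + 0 = 0$)
$s \left(n + 6\right) 0 + 26 = \frac{97 \left(0 + 6\right) 0}{4} + 26 = \frac{97 \cdot 6 \cdot 0}{4} + 26 = \frac{97}{4} \cdot 0 + 26 = 0 + 26 = 26$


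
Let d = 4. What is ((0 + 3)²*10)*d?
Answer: 360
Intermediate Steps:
((0 + 3)²*10)*d = ((0 + 3)²*10)*4 = (3²*10)*4 = (9*10)*4 = 90*4 = 360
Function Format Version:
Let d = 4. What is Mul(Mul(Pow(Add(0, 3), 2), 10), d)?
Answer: 360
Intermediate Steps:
Mul(Mul(Pow(Add(0, 3), 2), 10), d) = Mul(Mul(Pow(Add(0, 3), 2), 10), 4) = Mul(Mul(Pow(3, 2), 10), 4) = Mul(Mul(9, 10), 4) = Mul(90, 4) = 360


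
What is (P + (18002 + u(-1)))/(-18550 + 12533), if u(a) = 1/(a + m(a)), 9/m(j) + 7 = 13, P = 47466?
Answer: -65470/6017 ≈ -10.881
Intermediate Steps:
m(j) = 3/2 (m(j) = 9/(-7 + 13) = 9/6 = 9*(⅙) = 3/2)
u(a) = 1/(3/2 + a) (u(a) = 1/(a + 3/2) = 1/(3/2 + a))
(P + (18002 + u(-1)))/(-18550 + 12533) = (47466 + (18002 + 2/(3 + 2*(-1))))/(-18550 + 12533) = (47466 + (18002 + 2/(3 - 2)))/(-6017) = (47466 + (18002 + 2/1))*(-1/6017) = (47466 + (18002 + 2*1))*(-1/6017) = (47466 + (18002 + 2))*(-1/6017) = (47466 + 18004)*(-1/6017) = 65470*(-1/6017) = -65470/6017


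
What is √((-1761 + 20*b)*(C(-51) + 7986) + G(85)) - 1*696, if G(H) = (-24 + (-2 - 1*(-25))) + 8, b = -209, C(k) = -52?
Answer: -696 + I*√47135887 ≈ -696.0 + 6865.6*I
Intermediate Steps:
G(H) = 7 (G(H) = (-24 + (-2 + 25)) + 8 = (-24 + 23) + 8 = -1 + 8 = 7)
√((-1761 + 20*b)*(C(-51) + 7986) + G(85)) - 1*696 = √((-1761 + 20*(-209))*(-52 + 7986) + 7) - 1*696 = √((-1761 - 4180)*7934 + 7) - 696 = √(-5941*7934 + 7) - 696 = √(-47135894 + 7) - 696 = √(-47135887) - 696 = I*√47135887 - 696 = -696 + I*√47135887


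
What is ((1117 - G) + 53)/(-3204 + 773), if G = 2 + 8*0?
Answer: -1168/2431 ≈ -0.48046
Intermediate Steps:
G = 2 (G = 2 + 0 = 2)
((1117 - G) + 53)/(-3204 + 773) = ((1117 - 1*2) + 53)/(-3204 + 773) = ((1117 - 2) + 53)/(-2431) = (1115 + 53)*(-1/2431) = 1168*(-1/2431) = -1168/2431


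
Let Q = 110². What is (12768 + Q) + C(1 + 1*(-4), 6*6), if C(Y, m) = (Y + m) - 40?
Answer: 24861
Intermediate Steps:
C(Y, m) = -40 + Y + m
Q = 12100
(12768 + Q) + C(1 + 1*(-4), 6*6) = (12768 + 12100) + (-40 + (1 + 1*(-4)) + 6*6) = 24868 + (-40 + (1 - 4) + 36) = 24868 + (-40 - 3 + 36) = 24868 - 7 = 24861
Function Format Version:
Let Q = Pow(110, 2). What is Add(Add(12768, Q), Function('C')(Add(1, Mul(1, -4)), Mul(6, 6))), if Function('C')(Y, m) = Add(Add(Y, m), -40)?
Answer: 24861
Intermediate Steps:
Function('C')(Y, m) = Add(-40, Y, m)
Q = 12100
Add(Add(12768, Q), Function('C')(Add(1, Mul(1, -4)), Mul(6, 6))) = Add(Add(12768, 12100), Add(-40, Add(1, Mul(1, -4)), Mul(6, 6))) = Add(24868, Add(-40, Add(1, -4), 36)) = Add(24868, Add(-40, -3, 36)) = Add(24868, -7) = 24861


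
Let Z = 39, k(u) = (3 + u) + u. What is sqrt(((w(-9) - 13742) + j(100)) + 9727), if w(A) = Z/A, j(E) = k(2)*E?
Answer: I*sqrt(29874)/3 ≈ 57.614*I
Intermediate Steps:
k(u) = 3 + 2*u
j(E) = 7*E (j(E) = (3 + 2*2)*E = (3 + 4)*E = 7*E)
w(A) = 39/A
sqrt(((w(-9) - 13742) + j(100)) + 9727) = sqrt(((39/(-9) - 13742) + 7*100) + 9727) = sqrt(((39*(-1/9) - 13742) + 700) + 9727) = sqrt(((-13/3 - 13742) + 700) + 9727) = sqrt((-41239/3 + 700) + 9727) = sqrt(-39139/3 + 9727) = sqrt(-9958/3) = I*sqrt(29874)/3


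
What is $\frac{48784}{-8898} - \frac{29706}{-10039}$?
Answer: $- \frac{112709294}{44663511} \approx -2.5235$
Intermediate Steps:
$\frac{48784}{-8898} - \frac{29706}{-10039} = 48784 \left(- \frac{1}{8898}\right) - - \frac{29706}{10039} = - \frac{24392}{4449} + \frac{29706}{10039} = - \frac{112709294}{44663511}$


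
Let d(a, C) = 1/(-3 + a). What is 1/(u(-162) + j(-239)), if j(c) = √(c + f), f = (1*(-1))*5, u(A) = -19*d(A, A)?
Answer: 3135/6643261 - 54450*I*√61/6643261 ≈ 0.00047191 - 0.064015*I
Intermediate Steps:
u(A) = -19/(-3 + A)
f = -5 (f = -1*5 = -5)
j(c) = √(-5 + c) (j(c) = √(c - 5) = √(-5 + c))
1/(u(-162) + j(-239)) = 1/(-19/(-3 - 162) + √(-5 - 239)) = 1/(-19/(-165) + √(-244)) = 1/(-19*(-1/165) + 2*I*√61) = 1/(19/165 + 2*I*√61)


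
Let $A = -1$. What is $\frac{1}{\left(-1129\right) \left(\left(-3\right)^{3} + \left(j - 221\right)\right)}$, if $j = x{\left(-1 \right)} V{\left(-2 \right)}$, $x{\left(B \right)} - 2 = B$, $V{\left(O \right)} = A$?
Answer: $\frac{1}{281121} \approx 3.5572 \cdot 10^{-6}$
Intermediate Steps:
$V{\left(O \right)} = -1$
$x{\left(B \right)} = 2 + B$
$j = -1$ ($j = \left(2 - 1\right) \left(-1\right) = 1 \left(-1\right) = -1$)
$\frac{1}{\left(-1129\right) \left(\left(-3\right)^{3} + \left(j - 221\right)\right)} = \frac{1}{\left(-1129\right) \left(\left(-3\right)^{3} - 222\right)} = \frac{1}{\left(-1129\right) \left(-27 - 222\right)} = \frac{1}{\left(-1129\right) \left(-249\right)} = \frac{1}{281121}$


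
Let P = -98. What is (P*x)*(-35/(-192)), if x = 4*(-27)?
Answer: 15435/8 ≈ 1929.4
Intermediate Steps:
x = -108
(P*x)*(-35/(-192)) = (-98*(-108))*(-35/(-192)) = 10584*(-35*(-1/192)) = 10584*(35/192) = 15435/8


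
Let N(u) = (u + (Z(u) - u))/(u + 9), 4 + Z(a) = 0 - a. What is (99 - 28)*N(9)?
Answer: -923/18 ≈ -51.278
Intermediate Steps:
Z(a) = -4 - a (Z(a) = -4 + (0 - a) = -4 - a)
N(u) = (-4 - u)/(9 + u) (N(u) = (u + ((-4 - u) - u))/(u + 9) = (u + (-4 - 2*u))/(9 + u) = (-4 - u)/(9 + u))
(99 - 28)*N(9) = (99 - 28)*((-4 - 1*9)/(9 + 9)) = 71*((-4 - 9)/18) = 71*((1/18)*(-13)) = 71*(-13/18) = -923/18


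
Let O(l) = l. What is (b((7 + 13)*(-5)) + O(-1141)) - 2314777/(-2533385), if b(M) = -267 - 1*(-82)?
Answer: -3356953733/2533385 ≈ -1325.1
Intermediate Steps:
b(M) = -185 (b(M) = -267 + 82 = -185)
(b((7 + 13)*(-5)) + O(-1141)) - 2314777/(-2533385) = (-185 - 1141) - 2314777/(-2533385) = -1326 - 2314777*(-1/2533385) = -1326 + 2314777/2533385 = -3356953733/2533385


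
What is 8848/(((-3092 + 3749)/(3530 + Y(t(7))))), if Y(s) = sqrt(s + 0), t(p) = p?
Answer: 31233440/657 + 8848*sqrt(7)/657 ≈ 47575.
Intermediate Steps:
Y(s) = sqrt(s)
8848/(((-3092 + 3749)/(3530 + Y(t(7))))) = 8848/(((-3092 + 3749)/(3530 + sqrt(7)))) = 8848/((657/(3530 + sqrt(7)))) = 8848*(3530/657 + sqrt(7)/657) = 31233440/657 + 8848*sqrt(7)/657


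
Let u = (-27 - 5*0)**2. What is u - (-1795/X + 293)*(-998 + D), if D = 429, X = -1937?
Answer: 325364257/1937 ≈ 1.6797e+5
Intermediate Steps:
u = 729 (u = (-27 + 0)**2 = (-27)**2 = 729)
u - (-1795/X + 293)*(-998 + D) = 729 - (-1795/(-1937) + 293)*(-998 + 429) = 729 - (-1795*(-1/1937) + 293)*(-569) = 729 - (1795/1937 + 293)*(-569) = 729 - 569336*(-569)/1937 = 729 - 1*(-323952184/1937) = 729 + 323952184/1937 = 325364257/1937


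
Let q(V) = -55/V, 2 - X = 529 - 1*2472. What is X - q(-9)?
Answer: 17450/9 ≈ 1938.9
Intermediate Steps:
X = 1945 (X = 2 - (529 - 1*2472) = 2 - (529 - 2472) = 2 - 1*(-1943) = 2 + 1943 = 1945)
X - q(-9) = 1945 - (-55)/(-9) = 1945 - (-55)*(-1)/9 = 1945 - 1*55/9 = 1945 - 55/9 = 17450/9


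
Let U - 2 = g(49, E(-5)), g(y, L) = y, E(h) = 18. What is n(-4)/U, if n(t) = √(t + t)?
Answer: 2*I*√2/51 ≈ 0.055459*I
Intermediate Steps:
n(t) = √2*√t (n(t) = √(2*t) = √2*√t)
U = 51 (U = 2 + 49 = 51)
n(-4)/U = (√2*√(-4))/51 = (√2*(2*I))*(1/51) = (2*I*√2)*(1/51) = 2*I*√2/51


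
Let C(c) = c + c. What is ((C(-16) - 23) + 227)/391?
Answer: 172/391 ≈ 0.43990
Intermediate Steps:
C(c) = 2*c
((C(-16) - 23) + 227)/391 = ((2*(-16) - 23) + 227)/391 = ((-32 - 23) + 227)*(1/391) = (-55 + 227)*(1/391) = 172*(1/391) = 172/391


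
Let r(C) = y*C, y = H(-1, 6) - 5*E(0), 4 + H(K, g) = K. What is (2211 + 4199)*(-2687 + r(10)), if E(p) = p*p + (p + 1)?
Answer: -17864670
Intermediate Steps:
H(K, g) = -4 + K
E(p) = 1 + p + p² (E(p) = p² + (1 + p) = 1 + p + p²)
y = -10 (y = (-4 - 1) - 5*(1 + 0 + 0²) = -5 - 5*(1 + 0 + 0) = -5 - 5*1 = -5 - 5 = -10)
r(C) = -10*C
(2211 + 4199)*(-2687 + r(10)) = (2211 + 4199)*(-2687 - 10*10) = 6410*(-2687 - 100) = 6410*(-2787) = -17864670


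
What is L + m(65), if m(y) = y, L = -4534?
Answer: -4469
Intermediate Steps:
L + m(65) = -4534 + 65 = -4469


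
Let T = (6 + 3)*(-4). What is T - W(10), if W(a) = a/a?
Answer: -37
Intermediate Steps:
W(a) = 1
T = -36 (T = 9*(-4) = -36)
T - W(10) = -36 - 1*1 = -36 - 1 = -37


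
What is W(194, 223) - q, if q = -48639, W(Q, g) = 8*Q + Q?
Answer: 50385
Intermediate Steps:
W(Q, g) = 9*Q
W(194, 223) - q = 9*194 - 1*(-48639) = 1746 + 48639 = 50385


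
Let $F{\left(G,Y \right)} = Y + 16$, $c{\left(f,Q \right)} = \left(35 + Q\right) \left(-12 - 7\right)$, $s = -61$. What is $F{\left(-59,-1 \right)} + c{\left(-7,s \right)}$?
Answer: $509$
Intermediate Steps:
$c{\left(f,Q \right)} = -665 - 19 Q$ ($c{\left(f,Q \right)} = \left(35 + Q\right) \left(-19\right) = -665 - 19 Q$)
$F{\left(G,Y \right)} = 16 + Y$
$F{\left(-59,-1 \right)} + c{\left(-7,s \right)} = \left(16 - 1\right) - -494 = 15 + \left(-665 + 1159\right) = 15 + 494 = 509$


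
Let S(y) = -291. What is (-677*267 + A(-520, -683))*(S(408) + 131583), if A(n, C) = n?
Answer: -23800482468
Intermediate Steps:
(-677*267 + A(-520, -683))*(S(408) + 131583) = (-677*267 - 520)*(-291 + 131583) = (-180759 - 520)*131292 = -181279*131292 = -23800482468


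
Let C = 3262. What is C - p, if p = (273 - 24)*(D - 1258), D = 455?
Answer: 203209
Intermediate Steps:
p = -199947 (p = (273 - 24)*(455 - 1258) = 249*(-803) = -199947)
C - p = 3262 - 1*(-199947) = 3262 + 199947 = 203209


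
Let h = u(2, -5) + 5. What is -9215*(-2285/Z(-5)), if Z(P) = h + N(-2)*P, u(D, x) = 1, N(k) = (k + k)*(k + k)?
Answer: -21056275/74 ≈ -2.8454e+5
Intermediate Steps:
N(k) = 4*k² (N(k) = (2*k)*(2*k) = 4*k²)
h = 6 (h = 1 + 5 = 6)
Z(P) = 6 + 16*P (Z(P) = 6 + (4*(-2)²)*P = 6 + (4*4)*P = 6 + 16*P)
-9215*(-2285/Z(-5)) = -9215*(-2285/(6 + 16*(-5))) = -9215*(-2285/(6 - 80)) = -9215/((-74*(-1/2285))) = -9215/74/2285 = -9215*2285/74 = -21056275/74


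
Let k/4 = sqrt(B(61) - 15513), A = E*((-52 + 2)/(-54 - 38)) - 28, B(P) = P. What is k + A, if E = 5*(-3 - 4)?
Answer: -2163/46 + 8*I*sqrt(3863) ≈ -47.022 + 497.22*I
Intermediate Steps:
E = -35 (E = 5*(-7) = -35)
A = -2163/46 (A = -35*(-52 + 2)/(-54 - 38) - 28 = -(-1750)/(-92) - 28 = -(-1750)*(-1)/92 - 28 = -35*25/46 - 28 = -875/46 - 28 = -2163/46 ≈ -47.022)
k = 8*I*sqrt(3863) (k = 4*sqrt(61 - 15513) = 4*sqrt(-15452) = 4*(2*I*sqrt(3863)) = 8*I*sqrt(3863) ≈ 497.22*I)
k + A = 8*I*sqrt(3863) - 2163/46 = -2163/46 + 8*I*sqrt(3863)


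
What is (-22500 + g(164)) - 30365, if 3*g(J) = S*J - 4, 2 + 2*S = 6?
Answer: -52757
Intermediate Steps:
S = 2 (S = -1 + (½)*6 = -1 + 3 = 2)
g(J) = -4/3 + 2*J/3 (g(J) = (2*J - 4)/3 = (-4 + 2*J)/3 = -4/3 + 2*J/3)
(-22500 + g(164)) - 30365 = (-22500 + (-4/3 + (⅔)*164)) - 30365 = (-22500 + (-4/3 + 328/3)) - 30365 = (-22500 + 108) - 30365 = -22392 - 30365 = -52757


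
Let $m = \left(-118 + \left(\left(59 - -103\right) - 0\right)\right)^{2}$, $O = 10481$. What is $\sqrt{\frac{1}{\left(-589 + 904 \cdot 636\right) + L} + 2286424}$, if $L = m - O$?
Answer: $\frac{\sqrt{731977965410552210}}{565810} \approx 1512.1$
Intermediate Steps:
$m = 1936$ ($m = \left(-118 + \left(\left(59 + 103\right) + 0\right)\right)^{2} = \left(-118 + \left(162 + 0\right)\right)^{2} = \left(-118 + 162\right)^{2} = 44^{2} = 1936$)
$L = -8545$ ($L = 1936 - 10481 = -8545$)
$\sqrt{\frac{1}{\left(-589 + 904 \cdot 636\right) + L} + 2286424} = \sqrt{\frac{1}{\left(-589 + 904 \cdot 636\right) - 8545} + 2286424} = \sqrt{\frac{1}{\left(-589 + 574944\right) - 8545} + 2286424} = \sqrt{\frac{1}{574355 - 8545} + 2286424} = \sqrt{\frac{1}{565810} + 2286424} = \sqrt{\frac{1293681563441}{565810}} = \frac{\sqrt{731977965410552210}}{565810}$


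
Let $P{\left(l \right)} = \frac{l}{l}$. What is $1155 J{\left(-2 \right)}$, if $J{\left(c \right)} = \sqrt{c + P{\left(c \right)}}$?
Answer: $1155 i \approx 1155.0 i$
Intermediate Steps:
$P{\left(l \right)} = 1$
$J{\left(c \right)} = \sqrt{1 + c}$ ($J{\left(c \right)} = \sqrt{c + 1} = \sqrt{1 + c}$)
$1155 J{\left(-2 \right)} = 1155 \sqrt{1 - 2} = 1155 \sqrt{-1} = 1155 i$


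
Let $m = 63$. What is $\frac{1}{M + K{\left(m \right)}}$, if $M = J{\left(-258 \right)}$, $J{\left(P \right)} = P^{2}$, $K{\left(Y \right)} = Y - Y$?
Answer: $\frac{1}{66564} \approx 1.5023 \cdot 10^{-5}$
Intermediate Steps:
$K{\left(Y \right)} = 0$
$M = 66564$ ($M = \left(-258\right)^{2} = 66564$)
$\frac{1}{M + K{\left(m \right)}} = \frac{1}{66564 + 0} = \frac{1}{66564}$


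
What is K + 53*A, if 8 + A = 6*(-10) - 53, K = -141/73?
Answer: -468290/73 ≈ -6414.9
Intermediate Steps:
K = -141/73 (K = -141*1/73 = -141/73 ≈ -1.9315)
A = -121 (A = -8 + (6*(-10) - 53) = -8 + (-60 - 53) = -8 - 113 = -121)
K + 53*A = -141/73 + 53*(-121) = -141/73 - 6413 = -468290/73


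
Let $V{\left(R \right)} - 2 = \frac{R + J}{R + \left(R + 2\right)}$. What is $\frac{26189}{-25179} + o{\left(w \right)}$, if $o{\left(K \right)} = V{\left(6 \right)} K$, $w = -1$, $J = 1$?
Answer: $- \frac{178273}{50358} \approx -3.5401$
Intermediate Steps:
$V{\left(R \right)} = 2 + \frac{1 + R}{2 + 2 R}$ ($V{\left(R \right)} = 2 + \frac{R + 1}{R + \left(R + 2\right)} = 2 + \frac{1 + R}{R + \left(2 + R\right)} = 2 + \frac{1 + R}{2 + 2 R}$)
$o{\left(K \right)} = \frac{5 K}{2}$
$\frac{26189}{-25179} + o{\left(w \right)} = \frac{26189}{-25179} + \frac{5}{2} \left(-1\right) = 26189 \left(- \frac{1}{25179}\right) - \frac{5}{2} = - \frac{26189}{25179} - \frac{5}{2} = - \frac{178273}{50358}$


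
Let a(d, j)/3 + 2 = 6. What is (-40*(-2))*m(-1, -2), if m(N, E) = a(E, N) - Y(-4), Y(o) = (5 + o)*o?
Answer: 1280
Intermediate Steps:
Y(o) = o*(5 + o)
a(d, j) = 12 (a(d, j) = -6 + 3*6 = -6 + 18 = 12)
m(N, E) = 16 (m(N, E) = 12 - (-4)*(5 - 4) = 12 - (-4) = 12 - 1*(-4) = 12 + 4 = 16)
(-40*(-2))*m(-1, -2) = -40*(-2)*16 = 80*16 = 1280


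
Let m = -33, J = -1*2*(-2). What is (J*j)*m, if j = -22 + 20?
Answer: 264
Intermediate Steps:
j = -2
J = 4 (J = -2*(-2) = 4)
(J*j)*m = (4*(-2))*(-33) = -8*(-33) = 264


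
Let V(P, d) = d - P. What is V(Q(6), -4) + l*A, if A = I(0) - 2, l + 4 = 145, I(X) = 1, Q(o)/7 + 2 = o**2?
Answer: -383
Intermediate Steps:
Q(o) = -14 + 7*o**2
l = 141 (l = -4 + 145 = 141)
A = -1 (A = 1 - 2 = -1)
V(Q(6), -4) + l*A = (-4 - (-14 + 7*6**2)) + 141*(-1) = (-4 - (-14 + 7*36)) - 141 = (-4 - (-14 + 252)) - 141 = (-4 - 1*238) - 141 = (-4 - 238) - 141 = -242 - 141 = -383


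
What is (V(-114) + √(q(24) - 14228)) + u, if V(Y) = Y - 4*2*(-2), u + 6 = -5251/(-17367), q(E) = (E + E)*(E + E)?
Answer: -1800917/17367 + 2*I*√2981 ≈ -103.7 + 109.2*I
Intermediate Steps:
q(E) = 4*E² (q(E) = (2*E)*(2*E) = 4*E²)
u = -98951/17367 (u = -6 - 5251/(-17367) = -6 - 5251*(-1/17367) = -6 + 5251/17367 = -98951/17367 ≈ -5.6976)
V(Y) = 16 + Y (V(Y) = Y - 8*(-2) = Y + 16 = 16 + Y)
(V(-114) + √(q(24) - 14228)) + u = ((16 - 114) + √(4*24² - 14228)) - 98951/17367 = (-98 + √(4*576 - 14228)) - 98951/17367 = (-98 + √(2304 - 14228)) - 98951/17367 = (-98 + √(-11924)) - 98951/17367 = (-98 + 2*I*√2981) - 98951/17367 = -1800917/17367 + 2*I*√2981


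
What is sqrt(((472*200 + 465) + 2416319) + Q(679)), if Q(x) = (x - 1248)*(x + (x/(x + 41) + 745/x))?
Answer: sqrt(3524759660511845)/40740 ≈ 1457.3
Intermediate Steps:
Q(x) = (-1248 + x)*(x + 745/x + x/(41 + x)) (Q(x) = (-1248 + x)*(x + (x/(41 + x) + 745/x)) = (-1248 + x)*(x + (745/x + x/(41 + x))) = (-1248 + x)*(x + 745/x + x/(41 + x)))
sqrt(((472*200 + 465) + 2416319) + Q(679)) = sqrt(((472*200 + 465) + 2416319) + (-38120160 + 679**4 - 899215*679 - 51671*679**2 - 1206*679**3)/(679*(41 + 679))) = sqrt(((94400 + 465) + 2416319) + (1/679)*(-38120160 + 212558803681 - 610566985 - 51671*461041 - 1206*313046839)/720) = sqrt((94865 + 2416319) + (1/679)*(1/720)*(-38120160 + 212558803681 - 610566985 - 23822449511 - 377534487834)) = sqrt(2511184 + (1/679)*(1/720)*(-189446820809)) = sqrt(2511184 - 189446820809/488880) = sqrt(1038220813111/488880) = sqrt(3524759660511845)/40740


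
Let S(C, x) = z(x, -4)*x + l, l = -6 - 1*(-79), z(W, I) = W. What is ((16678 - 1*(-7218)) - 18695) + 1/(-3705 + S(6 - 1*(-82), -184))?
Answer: 157195025/30224 ≈ 5201.0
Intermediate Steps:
l = 73 (l = -6 + 79 = 73)
S(C, x) = 73 + x**2 (S(C, x) = x*x + 73 = x**2 + 73 = 73 + x**2)
((16678 - 1*(-7218)) - 18695) + 1/(-3705 + S(6 - 1*(-82), -184)) = ((16678 - 1*(-7218)) - 18695) + 1/(-3705 + (73 + (-184)**2)) = ((16678 + 7218) - 18695) + 1/(-3705 + (73 + 33856)) = (23896 - 18695) + 1/(-3705 + 33929) = 5201 + 1/30224 = 157195025/30224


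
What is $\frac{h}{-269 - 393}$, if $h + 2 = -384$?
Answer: $\frac{193}{331} \approx 0.58308$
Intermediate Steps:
$h = -386$ ($h = -2 - 384 = -386$)
$\frac{h}{-269 - 393} = \frac{1}{-269 - 393} \left(-386\right) = \frac{1}{-662} \left(-386\right) = \left(- \frac{1}{662}\right) \left(-386\right) = \frac{193}{331}$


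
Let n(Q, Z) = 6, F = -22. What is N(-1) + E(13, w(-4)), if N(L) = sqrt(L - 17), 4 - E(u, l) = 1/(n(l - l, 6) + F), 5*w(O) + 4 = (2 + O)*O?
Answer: 65/16 + 3*I*sqrt(2) ≈ 4.0625 + 4.2426*I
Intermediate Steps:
w(O) = -4/5 + O*(2 + O)/5 (w(O) = -4/5 + ((2 + O)*O)/5 = -4/5 + (O*(2 + O))/5 = -4/5 + O*(2 + O)/5)
E(u, l) = 65/16 (E(u, l) = 4 - 1/(6 - 22) = 4 - 1/(-16) = 4 - 1*(-1/16) = 4 + 1/16 = 65/16)
N(L) = sqrt(-17 + L)
N(-1) + E(13, w(-4)) = sqrt(-17 - 1) + 65/16 = sqrt(-18) + 65/16 = 3*I*sqrt(2) + 65/16 = 65/16 + 3*I*sqrt(2)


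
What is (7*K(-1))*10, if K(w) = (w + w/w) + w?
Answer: -70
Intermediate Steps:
K(w) = 1 + 2*w (K(w) = (w + 1) + w = (1 + w) + w = 1 + 2*w)
(7*K(-1))*10 = (7*(1 + 2*(-1)))*10 = (7*(1 - 2))*10 = (7*(-1))*10 = -7*10 = -70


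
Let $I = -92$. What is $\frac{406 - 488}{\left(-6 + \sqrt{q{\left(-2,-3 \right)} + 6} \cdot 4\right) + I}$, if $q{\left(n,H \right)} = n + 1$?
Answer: $\frac{2009}{2381} + \frac{82 \sqrt{5}}{2381} \approx 0.92077$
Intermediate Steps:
$q{\left(n,H \right)} = 1 + n$
$\frac{406 - 488}{\left(-6 + \sqrt{q{\left(-2,-3 \right)} + 6} \cdot 4\right) + I} = \frac{406 - 488}{\left(-6 + \sqrt{\left(1 - 2\right) + 6} \cdot 4\right) - 92} = - \frac{82}{\left(-6 + \sqrt{-1 + 6} \cdot 4\right) - 92} = - \frac{82}{\left(-6 + \sqrt{5} \cdot 4\right) - 92} = - \frac{82}{\left(-6 + 4 \sqrt{5}\right) - 92} = - \frac{82}{-98 + 4 \sqrt{5}}$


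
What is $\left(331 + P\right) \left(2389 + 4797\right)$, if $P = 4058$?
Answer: $31539354$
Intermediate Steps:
$\left(331 + P\right) \left(2389 + 4797\right) = \left(331 + 4058\right) \left(2389 + 4797\right) = 4389 \cdot 7186 = 31539354$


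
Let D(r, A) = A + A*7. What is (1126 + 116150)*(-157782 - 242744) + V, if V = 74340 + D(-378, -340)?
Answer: -46972015556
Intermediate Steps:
D(r, A) = 8*A (D(r, A) = A + 7*A = 8*A)
V = 71620 (V = 74340 + 8*(-340) = 74340 - 2720 = 71620)
(1126 + 116150)*(-157782 - 242744) + V = (1126 + 116150)*(-157782 - 242744) + 71620 = 117276*(-400526) + 71620 = -46972087176 + 71620 = -46972015556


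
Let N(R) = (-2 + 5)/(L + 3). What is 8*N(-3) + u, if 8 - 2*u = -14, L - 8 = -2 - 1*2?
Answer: 101/7 ≈ 14.429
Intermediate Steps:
L = 4 (L = 8 + (-2 - 1*2) = 8 + (-2 - 2) = 8 - 4 = 4)
N(R) = 3/7 (N(R) = (-2 + 5)/(4 + 3) = 3/7)
u = 11 (u = 4 - ½*(-14) = 4 + 7 = 11)
8*N(-3) + u = 8*(3/7) + 11 = 24/7 + 11 = 101/7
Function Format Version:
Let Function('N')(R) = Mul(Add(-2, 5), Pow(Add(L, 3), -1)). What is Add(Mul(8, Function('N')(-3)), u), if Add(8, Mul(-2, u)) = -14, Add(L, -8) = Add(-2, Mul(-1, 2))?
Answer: Rational(101, 7) ≈ 14.429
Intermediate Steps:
L = 4 (L = Add(8, Add(-2, Mul(-1, 2))) = Add(8, Add(-2, -2)) = Add(8, -4) = 4)
Function('N')(R) = Rational(3, 7) (Function('N')(R) = Mul(Add(-2, 5), Pow(Add(4, 3), -1)) = Mul(3, Pow(7, -1)) = Mul(3, Rational(1, 7)) = Rational(3, 7))
u = 11 (u = Add(4, Mul(Rational(-1, 2), -14)) = Add(4, 7) = 11)
Add(Mul(8, Function('N')(-3)), u) = Add(Mul(8, Rational(3, 7)), 11) = Add(Rational(24, 7), 11) = Rational(101, 7)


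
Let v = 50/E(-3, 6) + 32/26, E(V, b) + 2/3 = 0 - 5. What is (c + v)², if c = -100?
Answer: 565393284/48841 ≈ 11576.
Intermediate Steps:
E(V, b) = -17/3 (E(V, b) = -⅔ + (0 - 5) = -⅔ - 5 = -17/3)
v = -1678/221 (v = 50/(-17/3) + 32/26 = 50*(-3/17) + 32*(1/26) = -150/17 + 16/13 = -1678/221 ≈ -7.5928)
(c + v)² = (-100 - 1678/221)² = (-23778/221)² = 565393284/48841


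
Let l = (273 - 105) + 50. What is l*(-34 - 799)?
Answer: -181594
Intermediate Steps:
l = 218 (l = 168 + 50 = 218)
l*(-34 - 799) = 218*(-34 - 799) = 218*(-833) = -181594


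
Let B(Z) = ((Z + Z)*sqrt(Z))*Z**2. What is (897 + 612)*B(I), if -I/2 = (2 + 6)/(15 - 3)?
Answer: -128768*I*sqrt(3)/27 ≈ -8260.5*I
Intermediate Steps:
I = -4/3 (I = -2*(2 + 6)/(15 - 3) = -16/12 = -2*2/3 = -4/3 ≈ -1.3333)
B(Z) = 2*Z**(7/2) (B(Z) = ((2*Z)*sqrt(Z))*Z**2 = (2*Z**(3/2))*Z**2 = 2*Z**(7/2))
(897 + 612)*B(I) = (897 + 612)*(2*(-4/3)**(7/2)) = 1509*(2*(-128*I*sqrt(3)/81)) = 1509*(-256*I*sqrt(3)/81) = -128768*I*sqrt(3)/27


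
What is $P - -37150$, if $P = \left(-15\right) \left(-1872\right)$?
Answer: $65230$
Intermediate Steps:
$P = 28080$
$P - -37150 = 28080 - -37150 = 28080 + 37150 = 65230$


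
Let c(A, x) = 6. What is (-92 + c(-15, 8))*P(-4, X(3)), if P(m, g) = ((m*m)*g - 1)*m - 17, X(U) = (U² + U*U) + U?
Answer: 116702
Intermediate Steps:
X(U) = U + 2*U² (X(U) = (U² + U²) + U = 2*U² + U = U + 2*U²)
P(m, g) = -17 + m*(-1 + g*m²) (P(m, g) = (m²*g - 1)*m - 17 = (g*m² - 1)*m - 17 = (-1 + g*m²)*m - 17 = m*(-1 + g*m²) - 17 = -17 + m*(-1 + g*m²))
(-92 + c(-15, 8))*P(-4, X(3)) = (-92 + 6)*(-17 - 1*(-4) + (3*(1 + 2*3))*(-4)³) = -86*(-17 + 4 + (3*(1 + 6))*(-64)) = -86*(-17 + 4 + (3*7)*(-64)) = -86*(-17 + 4 + 21*(-64)) = -86*(-17 + 4 - 1344) = -86*(-1357) = 116702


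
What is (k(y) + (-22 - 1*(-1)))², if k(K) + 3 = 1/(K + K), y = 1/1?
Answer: 2209/4 ≈ 552.25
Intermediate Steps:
y = 1
k(K) = -3 + 1/(2*K) (k(K) = -3 + 1/(K + K) = -3 + 1/(2*K))
(k(y) + (-22 - 1*(-1)))² = ((-3 + (½)/1) + (-22 - 1*(-1)))² = ((-3 + (½)*1) + (-22 + 1))² = ((-3 + ½) - 21)² = (-5/2 - 21)² = (-47/2)² = 2209/4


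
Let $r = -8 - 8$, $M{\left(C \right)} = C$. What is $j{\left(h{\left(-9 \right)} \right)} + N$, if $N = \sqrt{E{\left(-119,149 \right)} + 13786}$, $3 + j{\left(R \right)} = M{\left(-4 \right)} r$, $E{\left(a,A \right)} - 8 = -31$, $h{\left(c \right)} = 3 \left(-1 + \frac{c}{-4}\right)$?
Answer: $61 + \sqrt{13763} \approx 178.32$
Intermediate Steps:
$h{\left(c \right)} = -3 - \frac{3 c}{4}$ ($h{\left(c \right)} = 3 \left(-1 + c \left(- \frac{1}{4}\right)\right) = 3 \left(-1 - \frac{c}{4}\right) = -3 - \frac{3 c}{4}$)
$E{\left(a,A \right)} = -23$ ($E{\left(a,A \right)} = 8 - 31 = -23$)
$r = -16$ ($r = -8 - 8 = -16$)
$j{\left(R \right)} = 61$ ($j{\left(R \right)} = -3 - -64 = -3 + 64 = 61$)
$N = \sqrt{13763}$ ($N = \sqrt{-23 + 13786} = \sqrt{13763} \approx 117.32$)
$j{\left(h{\left(-9 \right)} \right)} + N = 61 + \sqrt{13763}$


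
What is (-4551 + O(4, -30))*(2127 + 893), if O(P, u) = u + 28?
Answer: -13750060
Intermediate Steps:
O(P, u) = 28 + u
(-4551 + O(4, -30))*(2127 + 893) = (-4551 + (28 - 30))*(2127 + 893) = (-4551 - 2)*3020 = -4553*3020 = -13750060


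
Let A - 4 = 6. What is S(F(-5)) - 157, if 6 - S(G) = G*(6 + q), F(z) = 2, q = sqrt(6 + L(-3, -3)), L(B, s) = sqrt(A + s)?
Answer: -163 - 2*sqrt(6 + sqrt(7)) ≈ -168.88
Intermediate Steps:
A = 10 (A = 4 + 6 = 10)
L(B, s) = sqrt(10 + s)
q = sqrt(6 + sqrt(7)) (q = sqrt(6 + sqrt(10 - 3)) = sqrt(6 + sqrt(7)) ≈ 2.9404)
S(G) = 6 - G*(6 + sqrt(6 + sqrt(7)))
S(F(-5)) - 157 = (6 - 6*2 - 1*2*sqrt(6 + sqrt(7))) - 157 = (6 - 12 - 2*sqrt(6 + sqrt(7))) - 157 = (-6 - 2*sqrt(6 + sqrt(7))) - 157 = -163 - 2*sqrt(6 + sqrt(7))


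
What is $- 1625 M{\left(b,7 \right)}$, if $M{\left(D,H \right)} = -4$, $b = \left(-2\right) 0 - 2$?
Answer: $6500$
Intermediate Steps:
$b = -2$ ($b = 0 - 2 = -2$)
$- 1625 M{\left(b,7 \right)} = \left(-1625\right) \left(-4\right) = 6500$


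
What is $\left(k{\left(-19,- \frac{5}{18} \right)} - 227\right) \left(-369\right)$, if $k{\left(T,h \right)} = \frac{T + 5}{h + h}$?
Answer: $\frac{372321}{5} \approx 74464.0$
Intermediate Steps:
$k{\left(T,h \right)} = \frac{5 + T}{2 h}$
$\left(k{\left(-19,- \frac{5}{18} \right)} - 227\right) \left(-369\right) = \left(\frac{5 - 19}{2 \left(- \frac{5}{18}\right)} - 227\right) \left(-369\right) = \left(\frac{1}{2} \frac{1}{\left(-5\right) \frac{1}{18}} \left(-14\right) - 227\right) \left(-369\right) = \left(\frac{1}{2} \frac{1}{- \frac{5}{18}} \left(-14\right) - 227\right) \left(-369\right) = \left(\frac{1}{2} \left(- \frac{18}{5}\right) \left(-14\right) - 227\right) \left(-369\right) = \left(\frac{126}{5} - 227\right) \left(-369\right) = \left(- \frac{1009}{5}\right) \left(-369\right) = \frac{372321}{5}$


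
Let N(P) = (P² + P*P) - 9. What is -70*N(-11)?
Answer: -16310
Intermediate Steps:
N(P) = -9 + 2*P² (N(P) = (P² + P²) - 9 = 2*P² - 9 = -9 + 2*P²)
-70*N(-11) = -70*(-9 + 2*(-11)²) = -70*(-9 + 2*121) = -70*(-9 + 242) = -70*233 = -16310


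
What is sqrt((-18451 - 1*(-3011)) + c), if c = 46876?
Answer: 2*sqrt(7859) ≈ 177.30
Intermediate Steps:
sqrt((-18451 - 1*(-3011)) + c) = sqrt((-18451 - 1*(-3011)) + 46876) = sqrt((-18451 + 3011) + 46876) = sqrt(-15440 + 46876) = sqrt(31436) = 2*sqrt(7859)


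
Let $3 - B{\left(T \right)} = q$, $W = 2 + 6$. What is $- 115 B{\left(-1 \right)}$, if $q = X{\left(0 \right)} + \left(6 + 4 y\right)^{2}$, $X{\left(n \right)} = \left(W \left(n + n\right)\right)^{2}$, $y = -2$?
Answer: $115$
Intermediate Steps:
$W = 8$
$X{\left(n \right)} = 256 n^{2}$ ($X{\left(n \right)} = \left(8 \left(n + n\right)\right)^{2} = \left(8 \cdot 2 n\right)^{2} = \left(16 n\right)^{2} = 256 n^{2}$)
$q = 4$ ($q = 256 \cdot 0^{2} + \left(6 + 4 \left(-2\right)\right)^{2} = 256 \cdot 0 + \left(6 - 8\right)^{2} = 0 + \left(-2\right)^{2} = 0 + 4 = 4$)
$B{\left(T \right)} = -1$ ($B{\left(T \right)} = 3 - 4 = -1$)
$- 115 B{\left(-1 \right)} = \left(-115\right) \left(-1\right) = 115$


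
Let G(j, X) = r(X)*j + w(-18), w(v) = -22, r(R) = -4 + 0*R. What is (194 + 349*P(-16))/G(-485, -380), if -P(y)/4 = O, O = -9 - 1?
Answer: 1011/137 ≈ 7.3796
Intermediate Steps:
r(R) = -4 (r(R) = -4 + 0 = -4)
O = -10
P(y) = 40 (P(y) = -4*(-10) = 40)
G(j, X) = -22 - 4*j (G(j, X) = -4*j - 22 = -22 - 4*j)
(194 + 349*P(-16))/G(-485, -380) = (194 + 349*40)/(-22 - 4*(-485)) = (194 + 13960)/(-22 + 1940) = 14154/1918 = 14154*(1/1918) = 1011/137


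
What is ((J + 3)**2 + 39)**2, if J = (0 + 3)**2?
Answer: 33489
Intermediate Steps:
J = 9 (J = 3**2 = 9)
((J + 3)**2 + 39)**2 = ((9 + 3)**2 + 39)**2 = (12**2 + 39)**2 = (144 + 39)**2 = 183**2 = 33489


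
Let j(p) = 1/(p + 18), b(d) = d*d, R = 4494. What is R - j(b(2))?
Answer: 98867/22 ≈ 4494.0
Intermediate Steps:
b(d) = d²
j(p) = 1/(18 + p)
R - j(b(2)) = 4494 - 1/(18 + 2²) = 4494 - 1/(18 + 4) = 4494 - 1/22 = 98867/22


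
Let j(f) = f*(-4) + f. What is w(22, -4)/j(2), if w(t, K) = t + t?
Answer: -22/3 ≈ -7.3333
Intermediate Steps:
j(f) = -3*f (j(f) = -4*f + f = -3*f)
w(t, K) = 2*t
w(22, -4)/j(2) = (2*22)/((-3*2)) = 44/(-6) = 44*(-⅙) = -22/3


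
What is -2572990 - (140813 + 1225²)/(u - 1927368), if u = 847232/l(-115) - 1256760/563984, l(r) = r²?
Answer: -4623396526521447344710/1796897017436239 ≈ -2.5730e+6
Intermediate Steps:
u = 57650580161/932336050 (u = 847232/((-115)²) - 1256760/563984 = 847232/13225 - 1256760*1/563984 = 847232*(1/13225) - 157095/70498 = 847232/13225 - 157095/70498 = 57650580161/932336050 ≈ 61.835)
-2572990 - (140813 + 1225²)/(u - 1927368) = -2572990 - (140813 + 1225²)/(57650580161/932336050 - 1927368) = -2572990 - (140813 + 1500625)/(-1796897017436239/932336050) = -2572990 - 1641438*(-932336050)/1796897017436239 = -2572990 - 1*(-1530371821239900/1796897017436239) = -2572990 + 1530371821239900/1796897017436239 = -4623396526521447344710/1796897017436239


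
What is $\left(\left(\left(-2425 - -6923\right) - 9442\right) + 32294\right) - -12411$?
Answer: $39761$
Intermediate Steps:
$\left(\left(\left(-2425 - -6923\right) - 9442\right) + 32294\right) - -12411 = \left(\left(\left(-2425 + 6923\right) - 9442\right) + 32294\right) + \left(-2840 + 15251\right) = \left(\left(4498 - 9442\right) + 32294\right) + 12411 = \left(-4944 + 32294\right) + 12411 = 27350 + 12411 = 39761$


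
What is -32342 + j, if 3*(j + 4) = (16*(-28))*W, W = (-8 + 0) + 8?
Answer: -32346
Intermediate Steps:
W = 0 (W = -8 + 8 = 0)
j = -4 (j = -4 + ((16*(-28))*0)/3 = -4 + (-448*0)/3 = -4 + (⅓)*0 = -4 + 0 = -4)
-32342 + j = -32342 - 4 = -32346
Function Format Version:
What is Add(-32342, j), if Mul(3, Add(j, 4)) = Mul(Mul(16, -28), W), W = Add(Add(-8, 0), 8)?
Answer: -32346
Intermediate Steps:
W = 0 (W = Add(-8, 8) = 0)
j = -4 (j = Add(-4, Mul(Rational(1, 3), Mul(Mul(16, -28), 0))) = Add(-4, Mul(Rational(1, 3), Mul(-448, 0))) = Add(-4, Mul(Rational(1, 3), 0)) = Add(-4, 0) = -4)
Add(-32342, j) = Add(-32342, -4) = -32346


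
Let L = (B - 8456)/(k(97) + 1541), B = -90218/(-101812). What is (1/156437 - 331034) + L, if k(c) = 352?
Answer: -1663474978795946835/5025020192782 ≈ -3.3104e+5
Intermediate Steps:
B = 45109/50906 (B = -90218*(-1/101812) = 45109/50906 ≈ 0.88612)
L = -143472009/32121686 (L = (45109/50906 - 8456)/(352 + 1541) = -430416027/50906/1893 = -430416027/50906*1/1893 = -143472009/32121686 ≈ -4.4665)
(1/156437 - 331034) + L = (1/156437 - 331034) - 143472009/32121686 = -51785965857/156437 - 143472009/32121686 = -1663474978795946835/5025020192782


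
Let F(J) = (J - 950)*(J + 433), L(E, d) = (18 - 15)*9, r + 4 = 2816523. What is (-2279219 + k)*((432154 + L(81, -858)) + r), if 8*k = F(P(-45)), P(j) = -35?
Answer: -7563697247925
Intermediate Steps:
r = 2816519 (r = -4 + 2816523 = 2816519)
L(E, d) = 27 (L(E, d) = 3*9 = 27)
F(J) = (-950 + J)*(433 + J)
k = -196015/4 (k = (-411350 + (-35)² - 517*(-35))/8 = (-411350 + 1225 + 18095)/8 = (⅛)*(-392030) = -196015/4 ≈ -49004.)
(-2279219 + k)*((432154 + L(81, -858)) + r) = (-2279219 - 196015/4)*((432154 + 27) + 2816519) = -9312891*(432181 + 2816519)/4 = -9312891/4*3248700 = -7563697247925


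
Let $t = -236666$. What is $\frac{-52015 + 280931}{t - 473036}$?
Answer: $- \frac{114458}{354851} \approx -0.32255$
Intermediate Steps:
$\frac{-52015 + 280931}{t - 473036} = \frac{-52015 + 280931}{-236666 - 473036} = \frac{228916}{-709702} = 228916 \left(- \frac{1}{709702}\right) = - \frac{114458}{354851}$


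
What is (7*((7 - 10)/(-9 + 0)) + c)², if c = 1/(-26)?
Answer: 32041/6084 ≈ 5.2664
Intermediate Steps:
c = -1/26 ≈ -0.038462
(7*((7 - 10)/(-9 + 0)) + c)² = (7*((7 - 10)/(-9 + 0)) - 1/26)² = (7*(-3/(-9)) - 1/26)² = (7*(-3*(-⅑)) - 1/26)² = (7*(⅓) - 1/26)² = (7/3 - 1/26)² = (179/78)² = 32041/6084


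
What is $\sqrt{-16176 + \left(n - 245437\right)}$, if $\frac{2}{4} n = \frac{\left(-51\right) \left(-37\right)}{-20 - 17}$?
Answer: $i \sqrt{261715} \approx 511.58 i$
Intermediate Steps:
$n = -102$ ($n = 2 \frac{\left(-51\right) \left(-37\right)}{-20 - 17} = 2 \frac{1887}{-20 - 17} = 2 \frac{1887}{-37} = 2 \cdot 1887 \left(- \frac{1}{37}\right) = 2 \left(-51\right) = -102$)
$\sqrt{-16176 + \left(n - 245437\right)} = \sqrt{-16176 - 245539} = \sqrt{-261715} = i \sqrt{261715}$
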